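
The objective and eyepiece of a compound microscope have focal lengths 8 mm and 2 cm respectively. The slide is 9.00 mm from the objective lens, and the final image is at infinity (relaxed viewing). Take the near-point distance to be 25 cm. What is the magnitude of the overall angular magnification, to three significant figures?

100

Convert to cm: f_obj = 8 mm = 0.8 cm; d_o = 9.00 mm = 0.90 cm.
Objective: 1/d_i = 1/f_obj - 1/d_o = 1/0.8 - 1/0.90 = 0.13889 cm^-1, so d_i = 7.200 cm.
m_obj = -d_i/d_o = -7.200/0.90 = -8.000.
Eyepiece angular magnification (image at infinity): M_eye = D/f_e = 25/2 = 12.500.
Overall M = m_obj x M_eye = (-8.000)(12.500) = -100.00.
|M| = 100.00.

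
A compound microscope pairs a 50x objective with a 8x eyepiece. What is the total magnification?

400

The overall magnification of a compound microscope is the product of the objective and eyepiece magnifications:
M = M_obj x M_eye = 50 x 8 = 400.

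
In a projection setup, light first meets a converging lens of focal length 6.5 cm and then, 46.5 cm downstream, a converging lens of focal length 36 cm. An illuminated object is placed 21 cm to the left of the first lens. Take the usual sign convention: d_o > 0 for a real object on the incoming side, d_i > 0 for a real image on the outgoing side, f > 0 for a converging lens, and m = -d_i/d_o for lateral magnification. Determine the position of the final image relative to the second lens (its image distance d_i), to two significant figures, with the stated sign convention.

First lens: d_i1 = 1/(1/6.5 - 1/21) = 9.414 cm.
The intermediate image is 9.414 cm to the right of lens 1, so d_o2 = L - d_i1 = 46.5 - 9.414 = 37.086 cm.
Second lens: d_i2 = 1/(1/36 - 1/(37.086)) = 1229.143 cm.

1200 cm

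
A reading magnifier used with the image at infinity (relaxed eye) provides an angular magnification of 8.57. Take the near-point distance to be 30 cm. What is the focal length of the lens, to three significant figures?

3.50 cm

For the image at infinity, M = D/f.
f = D/M = 30/8.57 = 3.501 cm.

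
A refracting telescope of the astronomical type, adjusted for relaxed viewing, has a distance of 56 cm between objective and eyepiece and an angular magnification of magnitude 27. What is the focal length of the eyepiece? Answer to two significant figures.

2.0 cm

In normal adjustment the tube length equals f_obj + f_eye and |M| = f_obj/f_eye.
So f_obj = 27 f_eye and 27 f_eye + f_eye = 56 cm, giving f_eye = 56/28 = 2.000 cm and f_obj = 54.000 cm.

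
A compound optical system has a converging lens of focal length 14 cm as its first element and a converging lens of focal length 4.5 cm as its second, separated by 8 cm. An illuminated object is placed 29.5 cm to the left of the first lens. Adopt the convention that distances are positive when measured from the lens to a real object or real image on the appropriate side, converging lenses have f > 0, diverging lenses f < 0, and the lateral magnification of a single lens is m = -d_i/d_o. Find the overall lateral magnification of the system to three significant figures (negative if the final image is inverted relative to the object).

Lens 1: 1/d_i1 = 1/f_1 - 1/d_o1 = 1/14 - 1/29.5 = 0.03753 cm^-1, so d_i1 = 26.645 cm.
m_1 = -(26.645)/29.5 = -0.9032.
Since 26.645 cm > 8 cm, the first image lies past the second lens and serves as a virtual object: d_o2 = L - d_i1 = -18.645 cm.
Lens 2: 1/d_i2 = 1/f_2 - 1/d_o2 = 1/4.5 - 1/(-18.645) = 0.27586 cm^-1, so d_i2 = 3.625 cm.
m_2 = -(3.625)/(-18.645) = 0.1944.
The system's lateral magnification is m_1 m_2 = (-0.9032)(0.1944) = -0.1756.

-0.176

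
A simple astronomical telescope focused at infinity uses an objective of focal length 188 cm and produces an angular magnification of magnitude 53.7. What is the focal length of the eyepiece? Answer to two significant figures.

3.5 cm

|M| = f_obj/f_eye, so f_eye = f_obj/|M| = 188/53.7 = 3.501 cm.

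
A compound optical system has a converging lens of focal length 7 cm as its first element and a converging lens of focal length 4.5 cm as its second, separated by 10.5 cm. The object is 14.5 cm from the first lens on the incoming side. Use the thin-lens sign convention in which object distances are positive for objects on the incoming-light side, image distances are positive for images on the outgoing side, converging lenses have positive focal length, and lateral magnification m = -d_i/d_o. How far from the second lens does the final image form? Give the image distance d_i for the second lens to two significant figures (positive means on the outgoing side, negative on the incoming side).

Lens 1: 1/d_i1 = 1/f_1 - 1/d_o1 = 1/7 - 1/14.5 = 0.07389 cm^-1, so d_i1 = 13.533 cm.
This image would form 13.533 cm past lens 1, i.e. 3.033 cm beyond lens 2, so it is a virtual object for lens 2: d_o2 = 10.5 - 13.533 = -3.033 cm.
Lens 2: 1/d_i2 = 1/f_2 - 1/d_o2 = 1/4.5 - 1/(-3.033) = 0.55189 cm^-1, so d_i2 = 1.812 cm.

1.8 cm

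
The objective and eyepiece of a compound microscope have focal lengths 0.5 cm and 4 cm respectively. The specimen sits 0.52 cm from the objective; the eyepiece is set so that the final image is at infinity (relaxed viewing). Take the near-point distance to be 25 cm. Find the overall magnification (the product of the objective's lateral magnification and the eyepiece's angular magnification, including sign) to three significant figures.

-156

Objective: 1/d_i = 1/f_obj - 1/d_o = 1/0.5 - 1/0.52 = 0.07692 cm^-1, so d_i = 13.000 cm.
m_obj = -d_i/d_o = -13.000/0.52 = -25.000.
Eyepiece angular magnification (image at infinity): M_eye = D/f_e = 25/4 = 6.250.
Overall M = m_obj x M_eye = (-25.000)(6.250) = -156.25.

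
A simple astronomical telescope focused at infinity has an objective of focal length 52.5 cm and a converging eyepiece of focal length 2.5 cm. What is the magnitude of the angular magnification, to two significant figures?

21

|M| = f_obj/|f_eye| = 52.5/2.5 = 21.000.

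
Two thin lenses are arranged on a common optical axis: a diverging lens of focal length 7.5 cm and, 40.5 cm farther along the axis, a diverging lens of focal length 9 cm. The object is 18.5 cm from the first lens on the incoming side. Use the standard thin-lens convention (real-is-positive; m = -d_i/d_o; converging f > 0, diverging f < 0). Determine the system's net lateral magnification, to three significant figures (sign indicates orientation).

0.0473

Applying the thin-lens equation to the first lens, 1/(-7.5) = 1/18.5 + 1/d_i1, which gives d_i1 = -5.337 cm.
Its lateral magnification is m_1 = -d_i1/d_o1 = -(-5.337)/18.5 = 0.2885.
The intermediate image is virtual, 5.337 cm to the left of lens 1, so d_o2 = L - d_i1 = 40.5 - (-5.337) = 45.837 cm.
Applying the thin-lens equation again with f_2 = -9 cm and d_o2 = 45.837 cm gives d_i2 = -7.523 cm.
m_2 = -(-7.523)/(45.837) = 0.1641.
Total m = m_1 x m_2 = (0.2885)(0.1641) = 0.0473.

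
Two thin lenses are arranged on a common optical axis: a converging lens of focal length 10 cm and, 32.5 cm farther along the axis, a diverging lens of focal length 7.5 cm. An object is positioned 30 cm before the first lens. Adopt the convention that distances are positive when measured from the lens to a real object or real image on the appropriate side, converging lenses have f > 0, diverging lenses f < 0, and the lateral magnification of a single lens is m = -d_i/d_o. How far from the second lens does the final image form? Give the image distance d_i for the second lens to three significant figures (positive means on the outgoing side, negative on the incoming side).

Applying the thin-lens equation to the first lens, 1/10 = 1/30 + 1/d_i1, which gives d_i1 = 15.000 cm.
Object distance for lens 2: d_o2 = 32.5 - 15.000 = 17.500 cm.
Applying the thin-lens equation again with f_2 = -7.5 cm and d_o2 = 17.500 cm gives d_i2 = -5.250 cm.

-5.25 cm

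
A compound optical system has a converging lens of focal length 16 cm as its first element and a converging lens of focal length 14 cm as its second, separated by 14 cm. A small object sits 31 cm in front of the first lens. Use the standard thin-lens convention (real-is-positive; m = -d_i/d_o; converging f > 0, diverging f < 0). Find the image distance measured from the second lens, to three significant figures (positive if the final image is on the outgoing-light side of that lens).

8.07 cm

Lens 1: 1/d_i1 = 1/f_1 - 1/d_o1 = 1/16 - 1/31 = 0.03024 cm^-1, so d_i1 = 33.067 cm.
This image would form 33.067 cm past lens 1, i.e. 19.067 cm beyond lens 2, so it is a virtual object for lens 2: d_o2 = 14 - 33.067 = -19.067 cm.
Lens 2: 1/d_i2 = 1/f_2 - 1/d_o2 = 1/14 - 1/(-19.067) = 0.12388 cm^-1, so d_i2 = 8.073 cm.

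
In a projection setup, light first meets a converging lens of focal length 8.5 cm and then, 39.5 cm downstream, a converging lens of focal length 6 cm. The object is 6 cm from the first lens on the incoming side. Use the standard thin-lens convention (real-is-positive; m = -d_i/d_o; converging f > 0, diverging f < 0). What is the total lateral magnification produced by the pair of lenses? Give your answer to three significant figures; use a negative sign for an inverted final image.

-0.378

Lens 1: 1/d_i1 = 1/f_1 - 1/d_o1 = 1/8.5 - 1/6 = -0.04902 cm^-1, so d_i1 = -20.400 cm.
m_1 = -(-20.400)/6 = 3.4000.
The intermediate image is virtual, 20.400 cm to the left of lens 1, so d_o2 = L - d_i1 = 39.5 - (-20.400) = 59.900 cm.
Lens 2: 1/d_i2 = 1/f_2 - 1/d_o2 = 1/6 - 1/(59.900) = 0.14997 cm^-1, so d_i2 = 6.668 cm.
m_2 = -(6.668)/(59.900) = -0.1113.
Overall magnification: m = m_1 m_2 = -0.3785.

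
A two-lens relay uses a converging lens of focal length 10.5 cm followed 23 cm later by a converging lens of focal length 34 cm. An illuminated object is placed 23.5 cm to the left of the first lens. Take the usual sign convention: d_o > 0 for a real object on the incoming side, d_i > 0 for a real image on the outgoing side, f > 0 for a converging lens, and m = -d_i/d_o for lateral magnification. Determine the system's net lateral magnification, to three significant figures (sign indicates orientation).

-0.916

Applying the thin-lens equation to the first lens, 1/10.5 = 1/23.5 + 1/d_i1, which gives d_i1 = 18.981 cm.
Its lateral magnification is m_1 = -d_i1/d_o1 = -(18.981)/23.5 = -0.8077.
That image sits 4.019 cm in front of the second lens, so d_o2 = 4.019 cm.
Applying the thin-lens equation again with f_2 = 34 cm and d_o2 = 4.019 cm gives d_i2 = -4.558 cm.
m_2 = -(-4.558)/(4.019) = 1.1341.
Overall magnification: m = m_1 m_2 = -0.9160.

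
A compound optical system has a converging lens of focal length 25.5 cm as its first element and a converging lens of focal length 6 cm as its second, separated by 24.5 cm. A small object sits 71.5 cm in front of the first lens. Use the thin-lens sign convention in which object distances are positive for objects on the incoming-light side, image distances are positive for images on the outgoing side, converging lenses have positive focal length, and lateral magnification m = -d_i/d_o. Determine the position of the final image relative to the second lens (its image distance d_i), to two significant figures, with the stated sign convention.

4.3 cm

Lens 1: 1/d_i1 = 1/f_1 - 1/d_o1 = 1/25.5 - 1/71.5 = 0.02523 cm^-1, so d_i1 = 39.636 cm.
This image would form 39.636 cm past lens 1, i.e. 15.136 cm beyond lens 2, so it is a virtual object for lens 2: d_o2 = 24.5 - 39.636 = -15.136 cm.
Lens 2: 1/d_i2 = 1/f_2 - 1/d_o2 = 1/6 - 1/(-15.136) = 0.23273 cm^-1, so d_i2 = 4.297 cm.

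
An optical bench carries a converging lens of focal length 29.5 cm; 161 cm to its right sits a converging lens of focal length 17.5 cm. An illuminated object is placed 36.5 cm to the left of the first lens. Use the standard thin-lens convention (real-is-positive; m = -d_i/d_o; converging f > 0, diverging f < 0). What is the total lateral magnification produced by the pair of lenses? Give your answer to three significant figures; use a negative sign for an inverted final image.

Applying the thin-lens equation to the first lens, 1/29.5 = 1/36.5 + 1/d_i1, which gives d_i1 = 153.821 cm.
Its lateral magnification is m_1 = -d_i1/d_o1 = -(153.821)/36.5 = -4.2143.
Object distance for lens 2: d_o2 = 161 - 153.821 = 7.179 cm.
Applying the thin-lens equation again with f_2 = 17.5 cm and d_o2 = 7.179 cm gives d_i2 = -12.171 cm.
m_2 = -(-12.171)/(7.179) = 1.6955.
The system's lateral magnification is m_1 m_2 = (-4.2143)(1.6955) = -7.1453.

-7.15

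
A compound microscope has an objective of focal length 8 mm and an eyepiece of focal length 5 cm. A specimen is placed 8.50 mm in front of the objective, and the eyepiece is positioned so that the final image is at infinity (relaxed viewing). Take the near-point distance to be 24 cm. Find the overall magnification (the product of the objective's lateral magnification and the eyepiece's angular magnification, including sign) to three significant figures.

Convert to cm: f_obj = 8 mm = 0.8 cm; d_o = 8.50 mm = 0.85 cm.
Objective: 1/d_i = 1/f_obj - 1/d_o = 1/0.8 - 1/0.85 = 0.07353 cm^-1, so d_i = 13.600 cm.
m_obj = -d_i/d_o = -13.600/0.85 = -16.000.
Eyepiece angular magnification (image at infinity): M_eye = D/f_e = 24/5 = 4.800.
Overall M = m_obj x M_eye = (-16.000)(4.800) = -76.80.

-76.8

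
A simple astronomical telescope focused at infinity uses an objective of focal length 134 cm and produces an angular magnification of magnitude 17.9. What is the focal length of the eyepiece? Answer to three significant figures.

|M| = f_obj/f_eye, so f_eye = f_obj/|M| = 134/17.9 = 7.486 cm.

7.49 cm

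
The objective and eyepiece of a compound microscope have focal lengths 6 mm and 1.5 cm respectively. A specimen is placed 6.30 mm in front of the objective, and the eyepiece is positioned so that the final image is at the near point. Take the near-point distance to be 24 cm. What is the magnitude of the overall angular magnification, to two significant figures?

340

Convert to cm: f_obj = 6 mm = 0.6 cm; d_o = 6.30 mm = 0.63 cm.
Objective: 1/d_i = 1/f_obj - 1/d_o = 1/0.6 - 1/0.63 = 0.07937 cm^-1, so d_i = 12.600 cm.
m_obj = -d_i/d_o = -12.600/0.63 = -20.000.
Eyepiece angular magnification (image at near point): M_eye = 1 + D/f_e = 1 + 24/1.5 = 17.000.
Overall M = m_obj x M_eye = (-20.000)(17.000) = -340.00.
|M| = 340.00.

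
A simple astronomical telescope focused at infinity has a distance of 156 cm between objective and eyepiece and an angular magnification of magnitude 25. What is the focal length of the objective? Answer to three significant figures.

150 cm

In normal adjustment the tube length equals f_obj + f_eye and |M| = f_obj/f_eye.
So f_obj = 25 f_eye and 25 f_eye + f_eye = 156 cm, giving f_eye = 156/26 = 6.000 cm and f_obj = 150.000 cm.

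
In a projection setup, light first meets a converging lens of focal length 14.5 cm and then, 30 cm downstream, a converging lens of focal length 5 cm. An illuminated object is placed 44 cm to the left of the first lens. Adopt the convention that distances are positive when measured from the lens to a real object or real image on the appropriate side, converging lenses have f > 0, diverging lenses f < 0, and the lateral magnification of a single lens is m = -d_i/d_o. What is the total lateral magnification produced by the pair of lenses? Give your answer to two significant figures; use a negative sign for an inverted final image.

0.73

First lens: d_i1 = 1/(1/14.5 - 1/44) = 21.627 cm.
m_1 = -(21.627)/44 = -0.4915.
Object distance for lens 2: d_o2 = 30 - 21.627 = 8.373 cm.
Second lens: d_i2 = 1/(1/5 - 1/(8.373)) = 12.412 cm.
m_2 = -(12.412)/(8.373) = -1.4824.
Total m = m_1 x m_2 = (-0.4915)(-1.4824) = 0.7286.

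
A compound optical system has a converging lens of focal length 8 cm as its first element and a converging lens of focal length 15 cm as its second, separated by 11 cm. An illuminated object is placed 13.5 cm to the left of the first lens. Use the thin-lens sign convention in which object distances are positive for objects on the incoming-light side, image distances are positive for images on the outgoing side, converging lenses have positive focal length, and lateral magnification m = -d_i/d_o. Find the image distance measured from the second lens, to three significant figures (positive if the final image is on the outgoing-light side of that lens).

5.48 cm

First lens: d_i1 = 1/(1/8 - 1/13.5) = 19.636 cm.
Since 19.636 cm > 11 cm, the first image lies past the second lens and serves as a virtual object: d_o2 = L - d_i1 = -8.636 cm.
Second lens: d_i2 = 1/(1/15 - 1/(-8.636)) = 5.481 cm.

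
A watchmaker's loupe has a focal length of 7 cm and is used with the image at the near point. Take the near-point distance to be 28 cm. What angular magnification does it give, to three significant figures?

5.00

M = 1 + D/f = 1 + 28/7 = 5.000.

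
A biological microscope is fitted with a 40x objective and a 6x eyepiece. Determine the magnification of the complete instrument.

240

The overall magnification of a compound microscope is the product of the objective and eyepiece magnifications:
M = M_obj x M_eye = 40 x 6 = 240.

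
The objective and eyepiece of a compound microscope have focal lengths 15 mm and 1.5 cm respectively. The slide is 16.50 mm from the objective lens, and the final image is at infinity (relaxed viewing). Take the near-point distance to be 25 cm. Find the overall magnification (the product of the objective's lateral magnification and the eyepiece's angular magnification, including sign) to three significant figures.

Convert to cm: f_obj = 15 mm = 1.5 cm; d_o = 16.50 mm = 1.65 cm.
Objective: 1/d_i = 1/f_obj - 1/d_o = 1/1.5 - 1/1.65 = 0.06061 cm^-1, so d_i = 16.500 cm.
m_obj = -d_i/d_o = -16.500/1.65 = -10.000.
Eyepiece angular magnification (image at infinity): M_eye = D/f_e = 25/1.5 = 16.667.
Overall M = m_obj x M_eye = (-10.000)(16.667) = -166.67.

-167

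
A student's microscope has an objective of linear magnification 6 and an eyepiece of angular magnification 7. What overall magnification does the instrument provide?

42

The overall magnification of a compound microscope is the product of the objective and eyepiece magnifications:
M = M_obj x M_eye = 6 x 7 = 42.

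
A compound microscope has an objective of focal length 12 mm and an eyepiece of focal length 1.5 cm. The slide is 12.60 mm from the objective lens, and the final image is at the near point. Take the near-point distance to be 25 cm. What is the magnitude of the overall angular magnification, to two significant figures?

350

Convert to cm: f_obj = 12 mm = 1.2 cm; d_o = 12.60 mm = 1.26 cm.
Objective: 1/d_i = 1/f_obj - 1/d_o = 1/1.2 - 1/1.26 = 0.03968 cm^-1, so d_i = 25.200 cm.
m_obj = -d_i/d_o = -25.200/1.26 = -20.000.
Eyepiece angular magnification (image at near point): M_eye = 1 + D/f_e = 1 + 25/1.5 = 17.667.
Overall M = m_obj x M_eye = (-20.000)(17.667) = -353.33.
|M| = 353.33.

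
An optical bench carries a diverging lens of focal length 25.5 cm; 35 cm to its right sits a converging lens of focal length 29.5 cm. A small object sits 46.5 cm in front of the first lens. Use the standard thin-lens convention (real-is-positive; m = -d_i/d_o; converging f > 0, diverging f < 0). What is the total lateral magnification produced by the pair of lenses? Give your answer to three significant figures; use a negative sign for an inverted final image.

Applying the thin-lens equation to the first lens, 1/(-25.5) = 1/46.5 + 1/d_i1, which gives d_i1 = -16.469 cm.
Its lateral magnification is m_1 = -d_i1/d_o1 = -(-16.469)/46.5 = 0.3542.
The intermediate image is virtual, 16.469 cm to the left of lens 1, so d_o2 = L - d_i1 = 35 - (-16.469) = 51.469 cm.
Applying the thin-lens equation again with f_2 = 29.5 cm and d_o2 = 51.469 cm gives d_i2 = 69.113 cm.
m_2 = -(69.113)/(51.469) = -1.3428.
Total m = m_1 x m_2 = (0.3542)(-1.3428) = -0.4756.

-0.476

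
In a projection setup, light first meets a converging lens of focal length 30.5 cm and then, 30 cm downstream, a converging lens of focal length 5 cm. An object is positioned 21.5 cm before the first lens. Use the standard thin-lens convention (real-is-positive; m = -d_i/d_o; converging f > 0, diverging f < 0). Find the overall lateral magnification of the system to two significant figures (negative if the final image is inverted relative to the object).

-0.17

Applying the thin-lens equation to the first lens, 1/30.5 = 1/21.5 + 1/d_i1, which gives d_i1 = -72.861 cm.
Its lateral magnification is m_1 = -d_i1/d_o1 = -(-72.861)/21.5 = 3.3889.
With d_i1 < 0 the first image is virtual and lies on the object side; the object distance for lens 2 is d_o2 = 30 - (-72.861) = 102.861 cm.
Applying the thin-lens equation again with f_2 = 5 cm and d_o2 = 102.861 cm gives d_i2 = 5.255 cm.
m_2 = -(5.255)/(102.861) = -0.0511.
Total m = m_1 x m_2 = (3.3889)(-0.0511) = -0.1731.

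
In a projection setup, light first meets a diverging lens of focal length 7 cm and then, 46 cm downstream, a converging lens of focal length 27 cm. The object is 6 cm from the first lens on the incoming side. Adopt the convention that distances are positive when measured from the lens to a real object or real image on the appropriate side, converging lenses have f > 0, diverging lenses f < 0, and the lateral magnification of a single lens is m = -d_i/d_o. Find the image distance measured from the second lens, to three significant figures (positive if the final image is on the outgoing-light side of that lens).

Applying the thin-lens equation to the first lens, 1/(-7) = 1/6 + 1/d_i1, which gives d_i1 = -3.231 cm.
With d_i1 < 0 the first image is virtual and lies on the object side; the object distance for lens 2 is d_o2 = 46 - (-3.231) = 49.231 cm.
Applying the thin-lens equation again with f_2 = 27 cm and d_o2 = 49.231 cm gives d_i2 = 59.792 cm.

59.8 cm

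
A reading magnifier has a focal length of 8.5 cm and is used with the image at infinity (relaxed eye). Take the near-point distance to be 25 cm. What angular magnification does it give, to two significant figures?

M = D/f = 25/8.5 = 2.941.

2.9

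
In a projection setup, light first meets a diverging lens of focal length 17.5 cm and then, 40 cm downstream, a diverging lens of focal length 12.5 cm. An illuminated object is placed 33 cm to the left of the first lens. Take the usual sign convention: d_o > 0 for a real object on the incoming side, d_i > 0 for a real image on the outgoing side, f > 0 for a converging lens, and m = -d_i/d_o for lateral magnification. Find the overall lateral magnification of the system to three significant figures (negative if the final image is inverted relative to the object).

0.0678

Lens 1: 1/d_i1 = 1/f_1 - 1/d_o1 = 1/(-17.5) - 1/33 = -0.08745 cm^-1, so d_i1 = -11.436 cm.
m_1 = -(-11.436)/33 = 0.3465.
With d_i1 < 0 the first image is virtual and lies on the object side; the object distance for lens 2 is d_o2 = 40 - (-11.436) = 51.436 cm.
Lens 2: 1/d_i2 = 1/f_2 - 1/d_o2 = 1/(-12.5) - 1/(51.436) = -0.09944 cm^-1, so d_i2 = -10.056 cm.
m_2 = -(-10.056)/(51.436) = 0.1955.
The system's lateral magnification is m_1 m_2 = (0.3465)(0.1955) = 0.0678.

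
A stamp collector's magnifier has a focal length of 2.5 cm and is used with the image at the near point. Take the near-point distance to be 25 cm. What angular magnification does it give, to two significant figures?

M = 1 + D/f = 1 + 25/2.5 = 11.000.

11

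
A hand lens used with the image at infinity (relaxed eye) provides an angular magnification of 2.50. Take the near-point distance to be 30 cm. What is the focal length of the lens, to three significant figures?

12.0 cm

For the image at infinity, M = D/f.
f = D/M = 30/2.5 = 12.000 cm.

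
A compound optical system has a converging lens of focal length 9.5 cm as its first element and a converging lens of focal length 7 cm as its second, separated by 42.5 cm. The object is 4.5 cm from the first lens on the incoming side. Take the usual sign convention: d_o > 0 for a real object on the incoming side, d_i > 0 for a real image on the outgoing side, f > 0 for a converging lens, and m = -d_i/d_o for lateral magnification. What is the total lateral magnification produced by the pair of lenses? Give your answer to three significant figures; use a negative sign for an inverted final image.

First lens: d_i1 = 1/(1/9.5 - 1/4.5) = -8.550 cm.
m_1 = -(-8.550)/4.5 = 1.9000.
With d_i1 < 0 the first image is virtual and lies on the object side; the object distance for lens 2 is d_o2 = 42.5 - (-8.550) = 51.050 cm.
Second lens: d_i2 = 1/(1/7 - 1/(51.050)) = 8.112 cm.
m_2 = -(8.112)/(51.050) = -0.1589.
Total m = m_1 x m_2 = (1.9000)(-0.1589) = -0.3019.

-0.302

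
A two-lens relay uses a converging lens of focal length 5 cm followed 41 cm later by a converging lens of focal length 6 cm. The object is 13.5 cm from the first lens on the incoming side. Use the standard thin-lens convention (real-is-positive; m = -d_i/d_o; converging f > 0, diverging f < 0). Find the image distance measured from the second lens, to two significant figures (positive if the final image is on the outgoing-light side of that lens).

7.3 cm

First lens: d_i1 = 1/(1/5 - 1/13.5) = 7.941 cm.
That image sits 33.059 cm in front of the second lens, so d_o2 = 33.059 cm.
Second lens: d_i2 = 1/(1/6 - 1/(33.059)) = 7.330 cm.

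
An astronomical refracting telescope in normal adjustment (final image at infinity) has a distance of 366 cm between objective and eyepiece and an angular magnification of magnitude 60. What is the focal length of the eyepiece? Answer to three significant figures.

In normal adjustment the tube length equals f_obj + f_eye and |M| = f_obj/f_eye.
So f_obj = 60 f_eye and 60 f_eye + f_eye = 366 cm, giving f_eye = 366/61 = 6.000 cm and f_obj = 360.000 cm.

6.00 cm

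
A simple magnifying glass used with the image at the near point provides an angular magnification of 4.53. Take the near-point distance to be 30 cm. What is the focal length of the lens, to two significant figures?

8.5 cm

For the image at the near point, M = 1 + D/f.
f = D/(M - 1) = 30/(4.53 - 1) = 8.499 cm.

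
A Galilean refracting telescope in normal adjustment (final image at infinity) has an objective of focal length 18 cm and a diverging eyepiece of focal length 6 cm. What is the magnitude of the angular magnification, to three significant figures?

3.00

|M| = f_obj/|f_eye| = 18/6 = 3.000.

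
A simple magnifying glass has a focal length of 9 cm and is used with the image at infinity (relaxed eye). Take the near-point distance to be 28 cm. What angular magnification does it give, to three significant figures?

3.11

M = D/f = 28/9 = 3.111.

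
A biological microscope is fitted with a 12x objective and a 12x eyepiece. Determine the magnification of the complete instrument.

144

The overall magnification of a compound microscope is the product of the objective and eyepiece magnifications:
M = M_obj x M_eye = 12 x 12 = 144.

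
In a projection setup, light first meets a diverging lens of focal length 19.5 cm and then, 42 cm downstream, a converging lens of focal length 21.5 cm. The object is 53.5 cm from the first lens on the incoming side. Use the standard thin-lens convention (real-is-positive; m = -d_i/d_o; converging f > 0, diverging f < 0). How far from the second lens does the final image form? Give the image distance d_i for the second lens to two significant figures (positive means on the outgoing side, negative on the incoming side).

35 cm

Lens 1: 1/d_i1 = 1/f_1 - 1/d_o1 = 1/(-19.5) - 1/53.5 = -0.06997 cm^-1, so d_i1 = -14.291 cm.
With d_i1 < 0 the first image is virtual and lies on the object side; the object distance for lens 2 is d_o2 = 42 - (-14.291) = 56.291 cm.
Lens 2: 1/d_i2 = 1/f_2 - 1/d_o2 = 1/21.5 - 1/(56.291) = 0.02875 cm^-1, so d_i2 = 34.786 cm.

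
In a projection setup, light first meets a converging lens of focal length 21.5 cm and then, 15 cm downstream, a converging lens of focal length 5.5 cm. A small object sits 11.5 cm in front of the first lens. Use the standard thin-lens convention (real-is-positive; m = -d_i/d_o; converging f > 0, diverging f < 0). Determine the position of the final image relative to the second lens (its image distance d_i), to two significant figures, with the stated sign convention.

Lens 1: 1/d_i1 = 1/f_1 - 1/d_o1 = 1/21.5 - 1/11.5 = -0.04044 cm^-1, so d_i1 = -24.725 cm.
The intermediate image is virtual, 24.725 cm to the left of lens 1, so d_o2 = L - d_i1 = 15 - (-24.725) = 39.725 cm.
Lens 2: 1/d_i2 = 1/f_2 - 1/d_o2 = 1/5.5 - 1/(39.725) = 0.15665 cm^-1, so d_i2 = 6.384 cm.

6.4 cm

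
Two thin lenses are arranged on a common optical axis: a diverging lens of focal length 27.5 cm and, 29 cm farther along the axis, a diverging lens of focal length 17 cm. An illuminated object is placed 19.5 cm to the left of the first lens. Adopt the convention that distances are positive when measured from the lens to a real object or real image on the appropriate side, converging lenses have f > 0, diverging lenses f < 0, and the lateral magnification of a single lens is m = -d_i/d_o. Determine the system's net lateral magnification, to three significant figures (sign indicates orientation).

Applying the thin-lens equation to the first lens, 1/(-27.5) = 1/19.5 + 1/d_i1, which gives d_i1 = -11.410 cm.
Its lateral magnification is m_1 = -d_i1/d_o1 = -(-11.410)/19.5 = 0.5851.
The intermediate image is virtual, 11.410 cm to the left of lens 1, so d_o2 = L - d_i1 = 29 - (-11.410) = 40.410 cm.
Applying the thin-lens equation again with f_2 = -17 cm and d_o2 = 40.410 cm gives d_i2 = -11.966 cm.
m_2 = -(-11.966)/(40.410) = 0.2961.
Total m = m_1 x m_2 = (0.5851)(0.2961) = 0.1733.

0.173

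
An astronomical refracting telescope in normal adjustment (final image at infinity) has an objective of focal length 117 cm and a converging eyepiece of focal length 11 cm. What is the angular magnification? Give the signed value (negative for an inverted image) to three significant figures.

-10.6

M = -f_obj/f_eye = -117/(11) = -10.636.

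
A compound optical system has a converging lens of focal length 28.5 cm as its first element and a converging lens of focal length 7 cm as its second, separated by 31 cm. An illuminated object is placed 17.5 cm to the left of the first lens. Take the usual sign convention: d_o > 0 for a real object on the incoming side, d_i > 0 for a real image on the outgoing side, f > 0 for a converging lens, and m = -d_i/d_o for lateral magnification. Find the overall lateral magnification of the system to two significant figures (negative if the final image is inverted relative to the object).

First lens: d_i1 = 1/(1/28.5 - 1/17.5) = -45.341 cm.
m_1 = -(-45.341)/17.5 = 2.5909.
With d_i1 < 0 the first image is virtual and lies on the object side; the object distance for lens 2 is d_o2 = 31 - (-45.341) = 76.341 cm.
Second lens: d_i2 = 1/(1/7 - 1/(76.341)) = 7.707 cm.
m_2 = -(7.707)/(76.341) = -0.1010.
The system's lateral magnification is m_1 m_2 = (2.5909)(-0.1010) = -0.2616.

-0.26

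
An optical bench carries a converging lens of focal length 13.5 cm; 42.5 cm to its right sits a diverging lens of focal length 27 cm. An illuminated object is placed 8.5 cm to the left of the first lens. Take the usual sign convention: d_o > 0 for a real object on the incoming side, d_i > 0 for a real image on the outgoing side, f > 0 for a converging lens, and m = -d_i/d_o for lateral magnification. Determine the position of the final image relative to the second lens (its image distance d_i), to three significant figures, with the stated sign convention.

-19.1 cm

Applying the thin-lens equation to the first lens, 1/13.5 = 1/8.5 + 1/d_i1, which gives d_i1 = -22.950 cm.
With d_i1 < 0 the first image is virtual and lies on the object side; the object distance for lens 2 is d_o2 = 42.5 - (-22.950) = 65.450 cm.
Applying the thin-lens equation again with f_2 = -27 cm and d_o2 = 65.450 cm gives d_i2 = -19.115 cm.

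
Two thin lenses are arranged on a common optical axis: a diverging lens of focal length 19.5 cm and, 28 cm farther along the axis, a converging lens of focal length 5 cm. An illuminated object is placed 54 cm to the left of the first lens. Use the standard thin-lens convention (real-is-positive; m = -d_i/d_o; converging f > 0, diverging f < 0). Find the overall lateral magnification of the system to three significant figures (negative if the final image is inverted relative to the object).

First lens: d_i1 = 1/(1/(-19.5) - 1/54) = -14.327 cm.
m_1 = -(-14.327)/54 = 0.2653.
With d_i1 < 0 the first image is virtual and lies on the object side; the object distance for lens 2 is d_o2 = 28 - (-14.327) = 42.327 cm.
Second lens: d_i2 = 1/(1/5 - 1/(42.327)) = 5.670 cm.
m_2 = -(5.670)/(42.327) = -0.1340.
Total m = m_1 x m_2 = (0.2653)(-0.1340) = -0.0355.

-0.0355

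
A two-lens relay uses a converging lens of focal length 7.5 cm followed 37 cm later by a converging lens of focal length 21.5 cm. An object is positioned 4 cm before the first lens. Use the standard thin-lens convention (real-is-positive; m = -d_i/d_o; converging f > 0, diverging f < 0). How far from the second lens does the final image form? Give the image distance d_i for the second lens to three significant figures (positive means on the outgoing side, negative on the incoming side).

40.7 cm

First lens: d_i1 = 1/(1/7.5 - 1/4) = -8.571 cm.
With d_i1 < 0 the first image is virtual and lies on the object side; the object distance for lens 2 is d_o2 = 37 - (-8.571) = 45.571 cm.
Second lens: d_i2 = 1/(1/21.5 - 1/(45.571)) = 40.703 cm.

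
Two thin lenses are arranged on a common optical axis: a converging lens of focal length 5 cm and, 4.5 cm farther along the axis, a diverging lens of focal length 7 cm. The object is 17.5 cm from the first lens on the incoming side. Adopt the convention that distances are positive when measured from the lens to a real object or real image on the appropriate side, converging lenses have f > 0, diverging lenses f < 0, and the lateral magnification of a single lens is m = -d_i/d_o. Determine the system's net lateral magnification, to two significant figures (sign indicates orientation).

-0.62

Applying the thin-lens equation to the first lens, 1/5 = 1/17.5 + 1/d_i1, which gives d_i1 = 7.000 cm.
Its lateral magnification is m_1 = -d_i1/d_o1 = -(7.000)/17.5 = -0.4000.
Since 7.000 cm > 4.5 cm, the first image lies past the second lens and serves as a virtual object: d_o2 = L - d_i1 = -2.500 cm.
Applying the thin-lens equation again with f_2 = -7 cm and d_o2 = -2.500 cm gives d_i2 = 3.889 cm.
m_2 = -(3.889)/(-2.500) = 1.5556.
Overall magnification: m = m_1 m_2 = -0.6222.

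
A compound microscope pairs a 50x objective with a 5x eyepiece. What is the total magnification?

The overall magnification of a compound microscope is the product of the objective and eyepiece magnifications:
M = M_obj x M_eye = 50 x 5 = 250.

250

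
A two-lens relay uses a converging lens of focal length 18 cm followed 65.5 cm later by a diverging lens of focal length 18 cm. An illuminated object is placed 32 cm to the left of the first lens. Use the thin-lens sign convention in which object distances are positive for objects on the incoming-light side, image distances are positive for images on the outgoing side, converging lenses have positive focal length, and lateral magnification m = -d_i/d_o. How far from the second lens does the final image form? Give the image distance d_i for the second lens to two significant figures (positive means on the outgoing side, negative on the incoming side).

First lens: d_i1 = 1/(1/18 - 1/32) = 41.143 cm.
The intermediate image is 41.143 cm to the right of lens 1, so d_o2 = L - d_i1 = 65.5 - 41.143 = 24.357 cm.
Second lens: d_i2 = 1/(1/(-18) - 1/(24.357)) = -10.351 cm.

-10 cm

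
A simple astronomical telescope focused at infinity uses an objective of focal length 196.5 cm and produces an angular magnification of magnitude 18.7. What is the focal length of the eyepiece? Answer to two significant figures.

|M| = f_obj/f_eye, so f_eye = f_obj/|M| = 196.5/18.7 = 10.508 cm.

11 cm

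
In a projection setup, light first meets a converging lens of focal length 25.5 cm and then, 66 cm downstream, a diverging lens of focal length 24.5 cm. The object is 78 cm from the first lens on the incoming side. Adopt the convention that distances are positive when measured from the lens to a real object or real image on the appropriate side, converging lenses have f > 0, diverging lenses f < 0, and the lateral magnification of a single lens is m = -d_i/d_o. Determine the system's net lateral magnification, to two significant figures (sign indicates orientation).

-0.23

First lens: d_i1 = 1/(1/25.5 - 1/78) = 37.886 cm.
m_1 = -(37.886)/78 = -0.4857.
Object distance for lens 2: d_o2 = 66 - 37.886 = 28.114 cm.
Second lens: d_i2 = 1/(1/(-24.5) - 1/(28.114)) = -13.092 cm.
m_2 = -(-13.092)/(28.114) = 0.4657.
The system's lateral magnification is m_1 m_2 = (-0.4857)(0.4657) = -0.2262.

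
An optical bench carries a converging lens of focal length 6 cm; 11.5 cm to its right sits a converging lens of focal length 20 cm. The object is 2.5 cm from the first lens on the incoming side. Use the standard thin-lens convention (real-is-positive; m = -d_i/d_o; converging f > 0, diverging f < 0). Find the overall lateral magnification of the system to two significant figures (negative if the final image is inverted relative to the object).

8.1

First lens: d_i1 = 1/(1/6 - 1/2.5) = -4.286 cm.
m_1 = -(-4.286)/2.5 = 1.7143.
The intermediate image is virtual, 4.286 cm to the left of lens 1, so d_o2 = L - d_i1 = 11.5 - (-4.286) = 15.786 cm.
Second lens: d_i2 = 1/(1/20 - 1/(15.786)) = -74.915 cm.
m_2 = -(-74.915)/(15.786) = 4.7458.
Overall magnification: m = m_1 m_2 = 8.1356.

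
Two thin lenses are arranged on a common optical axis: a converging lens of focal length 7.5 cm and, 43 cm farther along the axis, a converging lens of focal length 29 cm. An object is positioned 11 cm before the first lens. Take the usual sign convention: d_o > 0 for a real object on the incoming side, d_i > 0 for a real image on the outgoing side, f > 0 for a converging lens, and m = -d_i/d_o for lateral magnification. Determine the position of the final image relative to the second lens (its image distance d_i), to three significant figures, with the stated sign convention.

Applying the thin-lens equation to the first lens, 1/7.5 = 1/11 + 1/d_i1, which gives d_i1 = 23.571 cm.
Object distance for lens 2: d_o2 = 43 - 23.571 = 19.429 cm.
Applying the thin-lens equation again with f_2 = 29 cm and d_o2 = 19.429 cm gives d_i2 = -58.866 cm.

-58.9 cm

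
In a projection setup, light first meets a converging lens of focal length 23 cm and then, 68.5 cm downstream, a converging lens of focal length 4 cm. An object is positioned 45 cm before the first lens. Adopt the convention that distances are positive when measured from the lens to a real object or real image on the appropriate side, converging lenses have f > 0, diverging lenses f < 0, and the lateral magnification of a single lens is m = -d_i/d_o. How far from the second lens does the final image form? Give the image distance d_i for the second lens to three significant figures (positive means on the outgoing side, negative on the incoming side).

4.92 cm

Lens 1: 1/d_i1 = 1/f_1 - 1/d_o1 = 1/23 - 1/45 = 0.02126 cm^-1, so d_i1 = 47.045 cm.
Object distance for lens 2: d_o2 = 68.5 - 47.045 = 21.455 cm.
Lens 2: 1/d_i2 = 1/f_2 - 1/d_o2 = 1/4 - 1/(21.455) = 0.20339 cm^-1, so d_i2 = 4.917 cm.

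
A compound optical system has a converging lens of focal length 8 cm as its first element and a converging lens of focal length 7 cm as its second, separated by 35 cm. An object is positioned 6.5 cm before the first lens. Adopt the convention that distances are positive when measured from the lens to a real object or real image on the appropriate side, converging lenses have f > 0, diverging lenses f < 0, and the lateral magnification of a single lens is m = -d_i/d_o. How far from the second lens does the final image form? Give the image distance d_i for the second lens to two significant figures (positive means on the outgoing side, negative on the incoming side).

First lens: d_i1 = 1/(1/8 - 1/6.5) = -34.667 cm.
With d_i1 < 0 the first image is virtual and lies on the object side; the object distance for lens 2 is d_o2 = 35 - (-34.667) = 69.667 cm.
Second lens: d_i2 = 1/(1/7 - 1/(69.667)) = 7.782 cm.

7.8 cm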